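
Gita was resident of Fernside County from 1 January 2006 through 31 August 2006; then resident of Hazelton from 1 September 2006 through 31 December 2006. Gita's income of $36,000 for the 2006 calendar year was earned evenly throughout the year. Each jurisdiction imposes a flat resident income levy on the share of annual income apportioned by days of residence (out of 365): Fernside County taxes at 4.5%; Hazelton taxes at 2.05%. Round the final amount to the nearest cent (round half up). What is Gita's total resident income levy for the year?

$1,325.19

Fernside County, 1 January – 31 August 2006: 243 days → $36,000 × 4.5% × 243/365 = $1,078.5205
Hazelton, 1 September – 31 December 2006: 122 days → $36,000 × 2.05% × 122/365 = $246.6740
Total = $1,325.1945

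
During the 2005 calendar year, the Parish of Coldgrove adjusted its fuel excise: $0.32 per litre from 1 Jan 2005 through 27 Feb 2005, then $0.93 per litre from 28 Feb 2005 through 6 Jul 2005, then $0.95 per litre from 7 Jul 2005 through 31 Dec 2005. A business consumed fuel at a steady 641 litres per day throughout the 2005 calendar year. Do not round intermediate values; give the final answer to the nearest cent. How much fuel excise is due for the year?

$197190.83

1 Jan – 27 Feb 2005: 58 days × 641 litres/day = 37,178 litres at $0.32/litre → $11896.96
28 Feb – 6 Jul 2005: 129 days × 641 litres/day = 82,689 litres at $0.93/litre → $76900.77
7 Jul – 31 Dec 2005: 178 days × 641 litres/day = 114,098 litres at $0.95/litre → $108393.10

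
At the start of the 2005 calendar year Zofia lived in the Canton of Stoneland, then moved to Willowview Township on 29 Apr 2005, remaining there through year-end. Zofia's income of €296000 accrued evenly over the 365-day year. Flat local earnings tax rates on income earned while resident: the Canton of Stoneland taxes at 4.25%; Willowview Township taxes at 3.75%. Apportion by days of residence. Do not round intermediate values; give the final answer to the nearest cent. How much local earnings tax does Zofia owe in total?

The Canton of Stoneland, 1 Jan – 28 Apr 2005: 118 days → €296000 × 4.25% × 118/365 = €4066.9589
Willowview Township, 29 Apr – 31 Dec 2005: 247 days → €296000 × 3.75% × 247/365 = €7511.5068
Total = €11578.4658

€11578.47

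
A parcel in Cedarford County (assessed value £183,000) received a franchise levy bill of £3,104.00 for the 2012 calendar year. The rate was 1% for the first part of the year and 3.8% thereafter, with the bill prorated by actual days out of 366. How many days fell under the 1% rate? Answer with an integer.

275 days

Let d = days at the first rate; then 366 − d days at the second rate.
£183,000 × [1%·d + 3.8%·(366−d)] / 366 = £3,104.00
Solving gives d = 275, so the new rate took effect on October 2, 2012.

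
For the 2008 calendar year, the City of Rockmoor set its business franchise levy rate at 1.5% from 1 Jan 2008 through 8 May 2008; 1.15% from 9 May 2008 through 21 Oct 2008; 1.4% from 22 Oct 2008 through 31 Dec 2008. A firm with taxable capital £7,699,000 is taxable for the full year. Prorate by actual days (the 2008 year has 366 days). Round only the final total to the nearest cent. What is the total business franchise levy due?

£101,769.84

1 Jan – 8 May 2008: 129 days at 1.5% → £7,699,000 × 1.5% × 129/366 = £40,703.7295
9 May – 21 Oct 2008: 166 days at 1.15% → £7,699,000 × 1.15% × 166/366 = £40,156.8060
22 Oct – 31 Dec 2008: 71 days at 1.4% → £7,699,000 × 1.4% × 71/366 = £20,909.3060
Total = £101,769.8415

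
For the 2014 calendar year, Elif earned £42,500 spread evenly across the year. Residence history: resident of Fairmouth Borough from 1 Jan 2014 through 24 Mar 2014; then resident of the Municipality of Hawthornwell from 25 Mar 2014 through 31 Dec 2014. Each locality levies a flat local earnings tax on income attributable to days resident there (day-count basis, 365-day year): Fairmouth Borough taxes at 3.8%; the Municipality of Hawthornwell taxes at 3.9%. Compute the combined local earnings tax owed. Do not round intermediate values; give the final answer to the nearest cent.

Fairmouth Borough, 1 Jan – 24 Mar 2014: 83 days → £42,500 × 3.8% × 83/365 = £367.2466
The Municipality of Hawthornwell, 25 Mar – 31 Dec 2014: 282 days → £42,500 × 3.9% × 282/365 = £1,280.5890
Total = £1,647.8356

£1,647.84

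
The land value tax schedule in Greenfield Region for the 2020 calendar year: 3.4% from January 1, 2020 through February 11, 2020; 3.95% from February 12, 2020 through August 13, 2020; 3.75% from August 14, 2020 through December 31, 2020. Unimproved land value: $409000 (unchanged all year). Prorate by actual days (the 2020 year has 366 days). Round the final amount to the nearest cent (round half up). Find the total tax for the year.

January 1 – February 11, 2020: 42 days at 3.4% → $409000 × 3.4% × 42/366 = $1595.7705
February 12 – August 13, 2020: 184 days at 3.95% → $409000 × 3.95% × 184/366 = $8121.8907
August 14 – December 31, 2020: 140 days at 3.75% → $409000 × 3.75% × 140/366 = $5866.8033
Total = $15584.4645

$15584.46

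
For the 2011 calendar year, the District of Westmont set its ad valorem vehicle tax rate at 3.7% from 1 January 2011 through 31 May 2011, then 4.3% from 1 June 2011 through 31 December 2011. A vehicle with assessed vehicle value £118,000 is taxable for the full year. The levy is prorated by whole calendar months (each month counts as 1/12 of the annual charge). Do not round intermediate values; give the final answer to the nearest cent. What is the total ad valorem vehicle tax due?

1 January – 31 May 2011: 5 months at 3.7% → £118,000 × 3.7% × 5/12 = £1,819.1667
1 June – 31 December 2011: 7 months at 4.3% → £118,000 × 4.3% × 7/12 = £2,959.8333
Total = £4,779.0000

£4,779.00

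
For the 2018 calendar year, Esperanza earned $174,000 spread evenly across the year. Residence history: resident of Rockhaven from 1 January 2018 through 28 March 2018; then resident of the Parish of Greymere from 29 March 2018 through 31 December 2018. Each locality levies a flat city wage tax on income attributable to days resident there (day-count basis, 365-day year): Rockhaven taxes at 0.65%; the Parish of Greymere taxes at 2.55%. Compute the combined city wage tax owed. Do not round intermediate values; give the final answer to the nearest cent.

Rockhaven, 1 January – 28 March 2018: 87 days → $174,000 × 0.65% × 87/365 = $269.5808
The Parish of Greymere, 29 March – 31 December 2018: 278 days → $174,000 × 2.55% × 278/365 = $3,379.4137
Total = $3,648.9945

$3,648.99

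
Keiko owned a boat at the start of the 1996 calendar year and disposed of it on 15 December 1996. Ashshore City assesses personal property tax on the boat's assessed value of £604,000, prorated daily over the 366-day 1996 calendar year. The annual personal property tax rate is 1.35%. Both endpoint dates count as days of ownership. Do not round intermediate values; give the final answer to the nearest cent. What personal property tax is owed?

£7,797.54

Days held (1 January – 15 December 1996): 350 out of 366
Tax = £604,000 × 1.35% × 350/366 = £7,797.5410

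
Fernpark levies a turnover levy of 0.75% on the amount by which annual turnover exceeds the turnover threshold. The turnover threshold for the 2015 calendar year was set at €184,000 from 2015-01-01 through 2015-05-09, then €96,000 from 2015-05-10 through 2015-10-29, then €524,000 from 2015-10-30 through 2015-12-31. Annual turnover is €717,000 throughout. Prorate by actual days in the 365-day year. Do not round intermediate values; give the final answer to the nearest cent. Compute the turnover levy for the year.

€3,870.18

2015-01-01 to 2015-05-09: 129 days, exemption €184,000 → (€717,000 − €184,000) × 0.75% × 129/365 = €1,412.8151
2015-05-10 to 2015-10-29: 173 days, exemption €96,000 → (€717,000 − €96,000) × 0.75% × 173/365 = €2,207.5274
2015-10-30 to 2015-12-31: 63 days, exemption €524,000 → (€717,000 − €524,000) × 0.75% × 63/365 = €249.8425
Total = €3,870.1849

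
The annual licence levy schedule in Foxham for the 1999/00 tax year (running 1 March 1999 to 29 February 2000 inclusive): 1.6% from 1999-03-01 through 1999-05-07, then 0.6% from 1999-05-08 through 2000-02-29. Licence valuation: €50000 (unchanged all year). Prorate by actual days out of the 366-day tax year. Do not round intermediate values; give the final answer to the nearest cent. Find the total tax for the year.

€392.90

1999-03-01 to 1999-05-07: 68 days at 1.6% → €50000 × 1.6% × 68/366 = €148.6339
1999-05-08 to 2000-02-29: 298 days at 0.6% → €50000 × 0.6% × 298/366 = €244.2623
Total = €392.8962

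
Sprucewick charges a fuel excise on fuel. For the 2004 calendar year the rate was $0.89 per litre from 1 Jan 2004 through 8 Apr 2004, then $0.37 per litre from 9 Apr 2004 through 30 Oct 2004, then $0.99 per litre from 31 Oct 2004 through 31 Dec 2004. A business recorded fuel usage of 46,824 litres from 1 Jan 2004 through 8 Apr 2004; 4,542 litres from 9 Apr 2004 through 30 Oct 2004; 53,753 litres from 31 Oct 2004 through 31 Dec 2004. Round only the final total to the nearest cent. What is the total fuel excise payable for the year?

1 Jan – 8 Apr 2004: 46,824 litres at $0.89/litre → $41673.36
9 Apr – 30 Oct 2004: 4,542 litres at $0.37/litre → $1680.54
31 Oct – 31 Dec 2004: 53,753 litres at $0.99/litre → $53215.47

$96569.37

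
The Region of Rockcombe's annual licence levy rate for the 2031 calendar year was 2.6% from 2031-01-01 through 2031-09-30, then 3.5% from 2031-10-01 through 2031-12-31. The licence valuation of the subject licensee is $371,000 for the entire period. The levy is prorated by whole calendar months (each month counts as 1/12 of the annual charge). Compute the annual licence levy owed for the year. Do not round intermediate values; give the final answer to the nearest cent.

2031-01-01 to 2031-09-30: 9 months at 2.6% → $371,000 × 2.6% × 9/12 = $7,234.5000
2031-10-01 to 2031-12-31: 3 months at 3.5% → $371,000 × 3.5% × 3/12 = $3,246.2500
Total = $10,480.7500

$10,480.75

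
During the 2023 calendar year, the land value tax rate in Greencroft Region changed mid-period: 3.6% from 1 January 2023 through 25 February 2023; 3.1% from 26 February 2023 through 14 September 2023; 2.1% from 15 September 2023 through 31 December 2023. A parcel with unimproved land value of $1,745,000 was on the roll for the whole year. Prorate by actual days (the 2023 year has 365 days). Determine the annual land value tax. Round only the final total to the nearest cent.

$50,270.34

1 January – 25 February 2023: 56 days at 3.6% → $1,745,000 × 3.6% × 56/365 = $9,638.1370
26 February – 14 September 2023: 201 days at 3.1% → $1,745,000 × 3.1% × 201/365 = $29,789.3014
15 September – 31 December 2023: 108 days at 2.1% → $1,745,000 × 2.1% × 108/365 = $10,842.9041
Total = $50,270.3425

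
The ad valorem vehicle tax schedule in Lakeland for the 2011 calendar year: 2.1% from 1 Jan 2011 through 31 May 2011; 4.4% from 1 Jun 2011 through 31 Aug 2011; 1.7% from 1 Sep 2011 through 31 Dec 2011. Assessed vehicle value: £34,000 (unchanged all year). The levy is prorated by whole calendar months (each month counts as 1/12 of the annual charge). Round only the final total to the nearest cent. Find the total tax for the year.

£864.17

1 Jan – 31 May 2011: 5 months at 2.1% → £34,000 × 2.1% × 5/12 = £297.5000
1 Jun – 31 Aug 2011: 3 months at 4.4% → £34,000 × 4.4% × 3/12 = £374.0000
1 Sep – 31 Dec 2011: 4 months at 1.7% → £34,000 × 1.7% × 4/12 = £192.6667
Total = £864.1667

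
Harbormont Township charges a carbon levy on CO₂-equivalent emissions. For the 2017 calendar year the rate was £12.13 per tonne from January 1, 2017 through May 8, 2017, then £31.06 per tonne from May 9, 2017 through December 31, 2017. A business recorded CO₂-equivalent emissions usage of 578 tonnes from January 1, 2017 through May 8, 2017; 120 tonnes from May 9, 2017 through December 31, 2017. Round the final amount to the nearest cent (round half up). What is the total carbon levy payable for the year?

£10738.34

January 1 – May 8, 2017: 578 tonnes at £12.13/tonne → £7011.14
May 9 – December 31, 2017: 120 tonnes at £31.06/tonne → £3727.20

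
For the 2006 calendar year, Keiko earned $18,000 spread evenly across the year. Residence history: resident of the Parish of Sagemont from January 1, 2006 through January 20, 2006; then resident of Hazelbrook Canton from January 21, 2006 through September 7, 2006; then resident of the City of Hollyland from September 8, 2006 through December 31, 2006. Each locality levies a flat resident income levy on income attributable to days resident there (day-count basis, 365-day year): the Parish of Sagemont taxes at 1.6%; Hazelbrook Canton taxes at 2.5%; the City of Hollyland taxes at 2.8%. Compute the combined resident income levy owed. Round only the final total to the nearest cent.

$458.14

The Parish of Sagemont, January 1 – January 20, 2006: 20 days → $18,000 × 1.6% × 20/365 = $15.7808
Hazelbrook Canton, January 21 – September 7, 2006: 230 days → $18,000 × 2.5% × 230/365 = $283.5616
The City of Hollyland, September 8 – December 31, 2006: 115 days → $18,000 × 2.8% × 115/365 = $158.7945
Total = $458.1370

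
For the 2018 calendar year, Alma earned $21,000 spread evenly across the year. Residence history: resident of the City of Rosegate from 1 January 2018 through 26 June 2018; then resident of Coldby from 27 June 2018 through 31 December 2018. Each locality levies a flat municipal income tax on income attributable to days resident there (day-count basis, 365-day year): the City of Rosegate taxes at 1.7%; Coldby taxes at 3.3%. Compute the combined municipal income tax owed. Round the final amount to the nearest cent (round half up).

The City of Rosegate, 1 January – 26 June 2018: 177 days → $21,000 × 1.7% × 177/365 = $173.1205
Coldby, 27 June – 31 December 2018: 188 days → $21,000 × 3.3% × 188/365 = $356.9425
Total = $530.0630

$530.06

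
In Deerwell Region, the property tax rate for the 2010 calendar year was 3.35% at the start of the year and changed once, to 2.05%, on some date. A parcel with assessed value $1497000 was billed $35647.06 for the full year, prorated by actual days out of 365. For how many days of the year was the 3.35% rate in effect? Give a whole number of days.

93 days

Let d = days at the first rate; then 365 − d days at the second rate.
$1497000 × [3.35%·d + 2.05%·(365−d)] / 365 = $35647.06
Solving gives d = 93, so the new rate took effect on 4 Apr 2010.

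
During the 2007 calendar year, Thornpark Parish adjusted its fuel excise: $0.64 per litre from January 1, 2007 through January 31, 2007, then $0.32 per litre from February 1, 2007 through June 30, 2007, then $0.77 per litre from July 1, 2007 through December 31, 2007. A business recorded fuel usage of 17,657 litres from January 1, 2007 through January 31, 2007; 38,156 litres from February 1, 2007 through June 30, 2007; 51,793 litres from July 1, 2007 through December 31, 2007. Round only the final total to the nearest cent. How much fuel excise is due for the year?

$63,391.01

January 1 – January 31, 2007: 17,657 litres at $0.64/litre → $11,300.48
February 1 – June 30, 2007: 38,156 litres at $0.32/litre → $12,209.92
July 1 – December 31, 2007: 51,793 litres at $0.77/litre → $39,880.61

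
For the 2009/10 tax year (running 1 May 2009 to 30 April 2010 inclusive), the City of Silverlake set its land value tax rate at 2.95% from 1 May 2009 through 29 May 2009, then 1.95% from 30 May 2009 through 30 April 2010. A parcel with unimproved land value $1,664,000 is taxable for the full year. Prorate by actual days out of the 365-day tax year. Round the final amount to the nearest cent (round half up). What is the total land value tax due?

1 May – 29 May 2009: 29 days at 2.95% → $1,664,000 × 2.95% × 29/365 = $3,900.1425
30 May 2009 – 30 April 2010: 336 days at 1.95% → $1,664,000 × 1.95% × 336/365 = $29,869.9397
Total = $33,770.0822

$33,770.08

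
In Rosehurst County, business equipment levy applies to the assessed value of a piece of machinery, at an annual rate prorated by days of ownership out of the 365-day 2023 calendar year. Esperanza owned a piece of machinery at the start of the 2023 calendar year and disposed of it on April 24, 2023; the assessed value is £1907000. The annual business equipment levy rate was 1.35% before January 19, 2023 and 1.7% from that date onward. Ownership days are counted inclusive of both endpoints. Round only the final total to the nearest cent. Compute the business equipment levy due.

£9796.23

January 1 – January 18, 2023: 18 days at 1.35% → £1907000 × 1.35% × 18/365 = £1269.5918
January 19 – April 24, 2023: 96 days at 1.7% → £1907000 × 1.7% × 96/365 = £8526.6411
Total = £9796.2329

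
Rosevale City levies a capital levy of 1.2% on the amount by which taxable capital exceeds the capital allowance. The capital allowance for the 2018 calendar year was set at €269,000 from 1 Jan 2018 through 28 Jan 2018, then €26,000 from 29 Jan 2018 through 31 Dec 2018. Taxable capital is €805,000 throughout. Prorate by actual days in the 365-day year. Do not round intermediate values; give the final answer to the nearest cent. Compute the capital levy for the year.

1 Jan – 28 Jan 2018: 28 days, exemption €269,000 → (€805,000 − €269,000) × 1.2% × 28/365 = €493.4137
29 Jan – 31 Dec 2018: 337 days, exemption €26,000 → (€805,000 − €26,000) × 1.2% × 337/365 = €8,630.8932
Total = €9,124.3068

€9,124.31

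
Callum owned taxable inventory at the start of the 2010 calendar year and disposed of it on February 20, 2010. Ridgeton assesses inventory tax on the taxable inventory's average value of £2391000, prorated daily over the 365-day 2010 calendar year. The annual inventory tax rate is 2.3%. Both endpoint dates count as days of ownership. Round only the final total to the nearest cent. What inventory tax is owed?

£7683.95

Days held (January 1 – February 20, 2010): 51 out of 365
Tax = £2391000 × 2.3% × 51/365 = £7683.9534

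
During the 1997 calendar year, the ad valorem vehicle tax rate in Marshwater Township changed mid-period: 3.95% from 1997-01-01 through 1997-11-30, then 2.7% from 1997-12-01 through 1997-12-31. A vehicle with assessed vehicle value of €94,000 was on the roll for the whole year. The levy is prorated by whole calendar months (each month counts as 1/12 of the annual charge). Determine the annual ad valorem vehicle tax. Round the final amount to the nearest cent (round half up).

1997-01-01 to 1997-11-30: 11 months at 3.95% → €94,000 × 3.95% × 11/12 = €3,403.5833
1997-12-01 to 1997-12-31: 1 month at 2.7% → €94,000 × 2.7% × 1/12 = €211.5000
Total = €3,615.0833

€3,615.08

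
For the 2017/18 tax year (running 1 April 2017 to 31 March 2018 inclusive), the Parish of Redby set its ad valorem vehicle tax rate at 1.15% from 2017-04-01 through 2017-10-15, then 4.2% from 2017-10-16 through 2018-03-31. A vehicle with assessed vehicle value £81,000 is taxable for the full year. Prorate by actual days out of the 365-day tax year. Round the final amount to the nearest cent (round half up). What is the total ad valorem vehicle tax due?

£2,061.84

2017-04-01 to 2017-10-15: 198 days at 1.15% → £81,000 × 1.15% × 198/365 = £505.3068
2017-10-16 to 2018-03-31: 167 days at 4.2% → £81,000 × 4.2% × 167/365 = £1,556.5315
Total = £2,061.8384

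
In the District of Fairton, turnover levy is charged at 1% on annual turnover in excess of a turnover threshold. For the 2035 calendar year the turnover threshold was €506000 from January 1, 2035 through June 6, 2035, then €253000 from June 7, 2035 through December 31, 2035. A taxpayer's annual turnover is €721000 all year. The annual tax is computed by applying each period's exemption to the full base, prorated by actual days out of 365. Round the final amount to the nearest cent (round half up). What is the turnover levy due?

€3591.75

January 1 – June 6, 2035: 157 days, exemption €506000 → (€721000 − €506000) × 1% × 157/365 = €924.7945
June 7 – December 31, 2035: 208 days, exemption €253000 → (€721000 − €253000) × 1% × 208/365 = €2666.9589
Total = €3591.7534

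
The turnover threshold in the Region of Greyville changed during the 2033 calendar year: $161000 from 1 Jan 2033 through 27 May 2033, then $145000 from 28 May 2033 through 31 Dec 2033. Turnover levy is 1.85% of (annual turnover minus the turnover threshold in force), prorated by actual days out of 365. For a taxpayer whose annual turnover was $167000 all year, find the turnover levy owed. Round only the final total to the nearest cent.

1 Jan – 27 May 2033: 147 days, exemption $161000 → ($167000 − $161000) × 1.85% × 147/365 = $44.7041
28 May – 31 Dec 2033: 218 days, exemption $145000 → ($167000 − $145000) × 1.85% × 218/365 = $243.0849
Total = $287.7890

$287.79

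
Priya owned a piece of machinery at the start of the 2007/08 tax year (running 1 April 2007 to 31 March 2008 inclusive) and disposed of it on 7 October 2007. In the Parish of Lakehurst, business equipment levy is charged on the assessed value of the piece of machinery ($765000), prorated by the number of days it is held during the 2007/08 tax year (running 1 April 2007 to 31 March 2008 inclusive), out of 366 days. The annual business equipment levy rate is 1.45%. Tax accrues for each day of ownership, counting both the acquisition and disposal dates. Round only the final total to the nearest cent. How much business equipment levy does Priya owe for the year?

$5758.40

Days held (1 April – 7 October 2007): 190 out of 366
Tax = $765000 × 1.45% × 190/366 = $5758.4016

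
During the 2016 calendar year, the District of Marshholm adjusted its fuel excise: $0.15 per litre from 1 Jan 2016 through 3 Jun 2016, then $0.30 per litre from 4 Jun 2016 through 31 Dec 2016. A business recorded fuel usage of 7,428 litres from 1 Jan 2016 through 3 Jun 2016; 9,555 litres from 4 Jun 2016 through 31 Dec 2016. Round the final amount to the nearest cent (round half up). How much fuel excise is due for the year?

$3,980.70

1 Jan – 3 Jun 2016: 7,428 litres at $0.15/litre → $1,114.20
4 Jun – 31 Dec 2016: 9,555 litres at $0.30/litre → $2,866.50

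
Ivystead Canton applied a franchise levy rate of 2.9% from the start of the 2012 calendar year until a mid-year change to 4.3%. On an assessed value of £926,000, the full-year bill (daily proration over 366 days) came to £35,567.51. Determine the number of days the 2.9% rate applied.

Let d = days at the first rate; then 366 − d days at the second rate.
£926,000 × [2.9%·d + 4.3%·(366−d)] / 366 = £35,567.51
Solving gives d = 120, so the new rate took effect on 30 Apr 2012.

120 days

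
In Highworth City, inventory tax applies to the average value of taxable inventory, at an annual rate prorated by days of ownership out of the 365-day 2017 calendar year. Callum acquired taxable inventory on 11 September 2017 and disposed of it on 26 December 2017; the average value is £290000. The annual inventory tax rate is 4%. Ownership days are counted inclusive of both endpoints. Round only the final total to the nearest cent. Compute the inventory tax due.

£3400.55

Days held (11 September – 26 December 2017): 107 out of 365
Tax = £290000 × 4% × 107/365 = £3400.5479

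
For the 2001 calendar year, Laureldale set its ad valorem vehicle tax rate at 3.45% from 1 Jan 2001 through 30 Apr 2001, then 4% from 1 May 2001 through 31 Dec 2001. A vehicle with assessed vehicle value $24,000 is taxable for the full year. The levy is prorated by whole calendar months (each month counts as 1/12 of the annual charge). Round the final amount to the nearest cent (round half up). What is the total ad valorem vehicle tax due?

$916.00

1 Jan – 30 Apr 2001: 4 months at 3.45% → $24,000 × 3.45% × 4/12 = $276.0000
1 May – 31 Dec 2001: 8 months at 4% → $24,000 × 4% × 8/12 = $640.0000
Total = $916.0000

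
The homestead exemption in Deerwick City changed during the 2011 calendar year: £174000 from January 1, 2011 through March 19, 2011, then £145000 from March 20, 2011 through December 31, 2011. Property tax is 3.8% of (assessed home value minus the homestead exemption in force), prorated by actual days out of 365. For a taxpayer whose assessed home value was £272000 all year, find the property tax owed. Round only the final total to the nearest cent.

January 1 – March 19, 2011: 78 days, exemption £174000 → (£272000 − £174000) × 3.8% × 78/365 = £795.8137
March 20 – December 31, 2011: 287 days, exemption £145000 → (£272000 − £145000) × 3.8% × 287/365 = £3794.6904
Total = £4590.5041

£4590.50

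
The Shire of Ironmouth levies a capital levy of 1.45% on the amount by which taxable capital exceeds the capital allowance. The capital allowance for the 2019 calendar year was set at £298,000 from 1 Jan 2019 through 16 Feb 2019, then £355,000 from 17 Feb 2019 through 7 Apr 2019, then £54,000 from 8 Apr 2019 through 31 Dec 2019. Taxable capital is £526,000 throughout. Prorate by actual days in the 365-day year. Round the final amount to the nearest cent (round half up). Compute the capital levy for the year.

£5,790.55

1 Jan – 16 Feb 2019: 47 days, exemption £298,000 → (£526,000 − £298,000) × 1.45% × 47/365 = £425.7041
17 Feb – 7 Apr 2019: 50 days, exemption £355,000 → (£526,000 − £355,000) × 1.45% × 50/365 = £339.6575
8 Apr – 31 Dec 2019: 268 days, exemption £54,000 → (£526,000 − £54,000) × 1.45% × 268/365 = £5,025.1836
Total = £5,790.5452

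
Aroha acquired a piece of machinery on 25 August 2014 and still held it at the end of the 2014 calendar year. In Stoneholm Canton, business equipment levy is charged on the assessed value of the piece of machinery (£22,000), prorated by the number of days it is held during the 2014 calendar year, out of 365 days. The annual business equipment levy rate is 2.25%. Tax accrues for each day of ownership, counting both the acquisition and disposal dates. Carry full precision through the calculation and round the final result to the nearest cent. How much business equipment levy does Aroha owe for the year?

Days held (25 August – 31 December 2014): 129 out of 365
Tax = £22,000 × 2.25% × 129/365 = £174.9452

£174.95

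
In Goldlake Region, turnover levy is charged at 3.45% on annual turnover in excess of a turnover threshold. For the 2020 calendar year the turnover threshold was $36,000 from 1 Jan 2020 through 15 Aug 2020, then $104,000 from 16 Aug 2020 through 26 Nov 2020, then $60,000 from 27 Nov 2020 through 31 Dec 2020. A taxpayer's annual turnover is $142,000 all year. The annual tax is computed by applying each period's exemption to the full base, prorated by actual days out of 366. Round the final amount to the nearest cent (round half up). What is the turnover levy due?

1 Jan – 15 Aug 2020: 228 days, exemption $36,000 → ($142,000 − $36,000) × 3.45% × 228/366 = $2,278.1311
16 Aug – 26 Nov 2020: 103 days, exemption $104,000 → ($142,000 − $104,000) × 3.45% × 103/366 = $368.9426
27 Nov – 31 Dec 2020: 35 days, exemption $60,000 → ($142,000 − $60,000) × 3.45% × 35/366 = $270.5328
Total = $2,917.6066

$2,917.61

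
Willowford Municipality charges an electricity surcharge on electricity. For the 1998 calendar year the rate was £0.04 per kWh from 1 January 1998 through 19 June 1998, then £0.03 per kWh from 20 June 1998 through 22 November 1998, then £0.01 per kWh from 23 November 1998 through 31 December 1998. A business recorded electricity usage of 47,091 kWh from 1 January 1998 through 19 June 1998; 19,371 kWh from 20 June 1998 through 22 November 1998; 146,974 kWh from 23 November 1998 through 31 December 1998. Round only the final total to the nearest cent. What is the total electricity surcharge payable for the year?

£3,934.51

1 January – 19 June 1998: 47,091 kWh at £0.04/kWh → £1,883.64
20 June – 22 November 1998: 19,371 kWh at £0.03/kWh → £581.13
23 November – 31 December 1998: 146,974 kWh at £0.01/kWh → £1,469.74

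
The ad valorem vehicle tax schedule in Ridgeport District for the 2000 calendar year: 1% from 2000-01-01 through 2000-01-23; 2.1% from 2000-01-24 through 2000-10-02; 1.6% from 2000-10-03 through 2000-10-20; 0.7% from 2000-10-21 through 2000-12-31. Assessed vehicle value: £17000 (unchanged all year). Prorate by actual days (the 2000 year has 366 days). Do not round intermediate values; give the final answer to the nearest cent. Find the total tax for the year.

£294.25

2000-01-01 to 2000-01-23: 23 days at 1% → £17000 × 1% × 23/366 = £10.6831
2000-01-24 to 2000-10-02: 253 days at 2.1% → £17000 × 2.1% × 253/366 = £246.7787
2000-10-03 to 2000-10-20: 18 days at 1.6% → £17000 × 1.6% × 18/366 = £13.3770
2000-10-21 to 2000-12-31: 72 days at 0.7% → £17000 × 0.7% × 72/366 = £23.4098
Total = £294.2486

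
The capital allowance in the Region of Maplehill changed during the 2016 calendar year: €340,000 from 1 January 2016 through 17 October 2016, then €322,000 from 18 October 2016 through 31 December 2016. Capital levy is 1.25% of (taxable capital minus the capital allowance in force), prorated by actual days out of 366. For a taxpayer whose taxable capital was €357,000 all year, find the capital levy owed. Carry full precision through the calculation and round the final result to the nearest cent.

€258.61

1 January – 17 October 2016: 291 days, exemption €340,000 → (€357,000 − €340,000) × 1.25% × 291/366 = €168.9549
18 October – 31 December 2016: 75 days, exemption €322,000 → (€357,000 − €322,000) × 1.25% × 75/366 = €89.6516
Total = €258.6066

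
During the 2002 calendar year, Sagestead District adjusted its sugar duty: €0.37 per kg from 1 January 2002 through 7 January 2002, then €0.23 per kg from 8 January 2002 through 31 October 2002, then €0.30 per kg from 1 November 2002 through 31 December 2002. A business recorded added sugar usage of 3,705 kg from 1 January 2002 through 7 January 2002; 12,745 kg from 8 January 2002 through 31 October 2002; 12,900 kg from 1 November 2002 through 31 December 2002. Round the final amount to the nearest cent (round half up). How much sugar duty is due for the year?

1 January – 7 January 2002: 3,705 kg at €0.37/kg → €1,370.85
8 January – 31 October 2002: 12,745 kg at €0.23/kg → €2,931.35
1 November – 31 December 2002: 12,900 kg at €0.30/kg → €3,870.00

€8,172.20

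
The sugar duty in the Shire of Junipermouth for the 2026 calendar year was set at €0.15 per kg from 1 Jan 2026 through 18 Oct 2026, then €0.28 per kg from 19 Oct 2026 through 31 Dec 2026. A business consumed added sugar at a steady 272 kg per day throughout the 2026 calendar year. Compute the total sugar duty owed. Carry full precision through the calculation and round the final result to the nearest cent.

€17,508.64

1 Jan – 18 Oct 2026: 291 days × 272 kg/day = 79,152 kg at €0.15/kg → €11,872.80
19 Oct – 31 Dec 2026: 74 days × 272 kg/day = 20,128 kg at €0.28/kg → €5,635.84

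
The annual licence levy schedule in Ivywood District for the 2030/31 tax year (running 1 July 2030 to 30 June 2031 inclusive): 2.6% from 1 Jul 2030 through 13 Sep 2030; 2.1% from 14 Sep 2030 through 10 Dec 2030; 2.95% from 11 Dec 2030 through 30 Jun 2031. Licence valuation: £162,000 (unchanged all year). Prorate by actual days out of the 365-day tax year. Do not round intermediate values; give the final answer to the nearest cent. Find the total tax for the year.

£4,330.50

1 Jul – 13 Sep 2030: 75 days at 2.6% → £162,000 × 2.6% × 75/365 = £865.4795
14 Sep – 10 Dec 2030: 88 days at 2.1% → £162,000 × 2.1% × 88/365 = £820.2082
11 Dec 2030 – 30 Jun 2031: 202 days at 2.95% → £162,000 × 2.95% × 202/365 = £2,644.8164
Total = £4,330.5041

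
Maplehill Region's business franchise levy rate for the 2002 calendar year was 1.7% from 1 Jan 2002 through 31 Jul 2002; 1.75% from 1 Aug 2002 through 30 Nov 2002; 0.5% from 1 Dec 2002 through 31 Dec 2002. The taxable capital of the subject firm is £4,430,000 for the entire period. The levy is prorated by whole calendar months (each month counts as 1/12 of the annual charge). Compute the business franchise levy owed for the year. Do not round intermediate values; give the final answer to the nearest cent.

£71,618.33

1 Jan – 31 Jul 2002: 7 months at 1.7% → £4,430,000 × 1.7% × 7/12 = £43,930.8333
1 Aug – 30 Nov 2002: 4 months at 1.75% → £4,430,000 × 1.75% × 4/12 = £25,841.6667
1 Dec – 31 Dec 2002: 1 month at 0.5% → £4,430,000 × 0.5% × 1/12 = £1,845.8333
Total = £71,618.3333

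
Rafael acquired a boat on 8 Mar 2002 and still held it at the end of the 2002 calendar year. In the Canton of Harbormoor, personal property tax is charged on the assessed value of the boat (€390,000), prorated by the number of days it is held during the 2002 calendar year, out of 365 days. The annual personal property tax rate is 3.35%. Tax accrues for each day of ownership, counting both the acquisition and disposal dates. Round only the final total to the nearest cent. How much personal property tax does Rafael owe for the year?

€10,702.56

Days held (8 Mar – 31 Dec 2002): 299 out of 365
Tax = €390,000 × 3.35% × 299/365 = €10,702.5616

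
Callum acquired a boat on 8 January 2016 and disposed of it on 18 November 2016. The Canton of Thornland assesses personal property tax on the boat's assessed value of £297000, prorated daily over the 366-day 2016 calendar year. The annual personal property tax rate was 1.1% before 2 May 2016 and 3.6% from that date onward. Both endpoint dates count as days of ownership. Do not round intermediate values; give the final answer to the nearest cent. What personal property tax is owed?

£6898.35

8 January – 1 May 2016: 115 days at 1.1% → £297000 × 1.1% × 115/366 = £1026.5164
2 May – 18 November 2016: 201 days at 3.6% → £297000 × 3.6% × 201/366 = £5871.8361
Total = £6898.3525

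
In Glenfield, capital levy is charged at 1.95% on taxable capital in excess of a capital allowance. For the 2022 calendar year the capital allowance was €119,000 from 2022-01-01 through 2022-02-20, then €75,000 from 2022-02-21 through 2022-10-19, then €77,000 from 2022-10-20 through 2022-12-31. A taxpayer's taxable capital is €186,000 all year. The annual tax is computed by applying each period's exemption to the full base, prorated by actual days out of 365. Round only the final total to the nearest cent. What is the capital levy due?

€2,036.82

2022-01-01 to 2022-02-20: 51 days, exemption €119,000 → (€186,000 − €119,000) × 1.95% × 51/365 = €182.5521
2022-02-21 to 2022-10-19: 241 days, exemption €75,000 → (€186,000 − €75,000) × 1.95% × 241/365 = €1,429.1630
2022-10-20 to 2022-12-31: 73 days, exemption €77,000 → (€186,000 − €77,000) × 1.95% × 73/365 = €425.1000
Total = €2,036.8151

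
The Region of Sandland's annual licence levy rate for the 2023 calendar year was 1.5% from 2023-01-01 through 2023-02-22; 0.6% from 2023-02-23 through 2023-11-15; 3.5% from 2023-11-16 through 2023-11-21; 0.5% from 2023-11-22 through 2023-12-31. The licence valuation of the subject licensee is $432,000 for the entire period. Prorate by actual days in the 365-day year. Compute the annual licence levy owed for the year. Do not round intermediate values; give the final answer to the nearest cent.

2023-01-01 to 2023-02-22: 53 days at 1.5% → $432,000 × 1.5% × 53/365 = $940.9315
2023-02-23 to 2023-11-15: 266 days at 0.6% → $432,000 × 0.6% × 266/365 = $1,888.9644
2023-11-16 to 2023-11-21: 6 days at 3.5% → $432,000 × 3.5% × 6/365 = $248.5479
2023-11-22 to 2023-12-31: 40 days at 0.5% → $432,000 × 0.5% × 40/365 = $236.7123
Total = $3,315.1562

$3,315.16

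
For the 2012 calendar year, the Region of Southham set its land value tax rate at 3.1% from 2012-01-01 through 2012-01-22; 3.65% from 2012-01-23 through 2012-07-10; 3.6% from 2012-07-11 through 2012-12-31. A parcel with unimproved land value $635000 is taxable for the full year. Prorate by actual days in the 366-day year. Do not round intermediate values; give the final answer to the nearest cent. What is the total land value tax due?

$22816.63

2012-01-01 to 2012-01-22: 22 days at 3.1% → $635000 × 3.1% × 22/366 = $1183.2514
2012-01-23 to 2012-07-10: 170 days at 3.65% → $635000 × 3.65% × 170/366 = $10765.5055
2012-07-11 to 2012-12-31: 174 days at 3.6% → $635000 × 3.6% × 174/366 = $10867.8689
Total = $22816.6257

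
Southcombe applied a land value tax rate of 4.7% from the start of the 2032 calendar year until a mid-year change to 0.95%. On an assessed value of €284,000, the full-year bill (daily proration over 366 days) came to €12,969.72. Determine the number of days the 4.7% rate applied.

Let d = days at the first rate; then 366 − d days at the second rate.
€284,000 × [4.7%·d + 0.95%·(366−d)] / 366 = €12,969.72
Solving gives d = 353, so the new rate took effect on 19 Dec 2032.

353 days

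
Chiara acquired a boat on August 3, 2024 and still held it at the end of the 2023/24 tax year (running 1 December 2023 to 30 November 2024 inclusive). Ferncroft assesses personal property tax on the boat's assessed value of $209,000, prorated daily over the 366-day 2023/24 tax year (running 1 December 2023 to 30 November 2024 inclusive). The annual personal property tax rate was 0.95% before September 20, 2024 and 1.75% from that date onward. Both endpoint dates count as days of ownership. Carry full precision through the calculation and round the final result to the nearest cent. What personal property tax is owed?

August 3 – September 19, 2024: 48 days at 0.95% → $209,000 × 0.95% × 48/366 = $260.3934
September 20 – November 30, 2024: 72 days at 1.75% → $209,000 × 1.75% × 72/366 = $719.5082
Total = $979.9016

$979.90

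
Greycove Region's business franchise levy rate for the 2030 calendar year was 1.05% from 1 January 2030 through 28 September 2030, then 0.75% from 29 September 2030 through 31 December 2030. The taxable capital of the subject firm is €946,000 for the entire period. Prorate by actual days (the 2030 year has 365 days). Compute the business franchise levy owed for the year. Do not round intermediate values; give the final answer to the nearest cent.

€9,202.12

1 January – 28 September 2030: 271 days at 1.05% → €946,000 × 1.05% × 271/365 = €7,374.9123
29 September – 31 December 2030: 94 days at 0.75% → €946,000 × 0.75% × 94/365 = €1,827.2055
Total = €9,202.1178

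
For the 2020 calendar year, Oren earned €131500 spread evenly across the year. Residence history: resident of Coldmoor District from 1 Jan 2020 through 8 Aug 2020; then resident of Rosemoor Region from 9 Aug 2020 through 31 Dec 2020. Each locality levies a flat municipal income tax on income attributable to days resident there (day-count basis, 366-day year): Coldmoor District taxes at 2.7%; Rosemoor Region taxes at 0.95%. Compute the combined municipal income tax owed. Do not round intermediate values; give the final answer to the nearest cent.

Coldmoor District, 1 Jan – 8 Aug 2020: 221 days → €131500 × 2.7% × 221/366 = €2143.8811
Rosemoor Region, 9 Aug – 31 Dec 2020: 145 days → €131500 × 0.95% × 145/366 = €494.9214
Total = €2638.8026

€2638.80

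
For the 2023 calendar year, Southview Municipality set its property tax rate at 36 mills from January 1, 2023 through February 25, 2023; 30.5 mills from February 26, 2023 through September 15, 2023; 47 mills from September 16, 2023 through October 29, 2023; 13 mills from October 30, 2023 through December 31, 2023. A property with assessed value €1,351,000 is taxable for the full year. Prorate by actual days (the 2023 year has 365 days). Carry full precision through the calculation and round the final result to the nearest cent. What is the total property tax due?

€40,951.96

January 1 – February 25, 2023: 56 days at 36 mills → €1,351,000 × 3.6% × 56/365 = €7,461.9616
February 26 – September 15, 2023: 202 days at 30.5 mills → €1,351,000 × 3.05% × 202/365 = €22,804.1397
September 16 – October 29, 2023: 44 days at 47 mills → €1,351,000 × 4.7% × 44/365 = €7,654.4329
October 30 – December 31, 2023: 63 days at 13 mills → €1,351,000 × 1.3% × 63/365 = €3,031.4219
Total = €40,951.9562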